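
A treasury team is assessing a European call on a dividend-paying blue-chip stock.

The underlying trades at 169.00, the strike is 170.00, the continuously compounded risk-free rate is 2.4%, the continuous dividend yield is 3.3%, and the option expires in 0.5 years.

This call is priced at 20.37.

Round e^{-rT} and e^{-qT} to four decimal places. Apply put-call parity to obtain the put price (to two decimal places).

e^(−qT) = e^(−0.033·0.5) = 0.9836;  e^(−rT) = e^(−0.024·0.5) = 0.9881
Put-call parity: C − P = S·e^(−qT) − K·e^(−rT) = 169·0.9836 − 170·0.9881 = 166.2284 − 167.9770 = -1.7486
P = C − (C − P) = 20.37 − (-1.7486) = 22.1186

22.12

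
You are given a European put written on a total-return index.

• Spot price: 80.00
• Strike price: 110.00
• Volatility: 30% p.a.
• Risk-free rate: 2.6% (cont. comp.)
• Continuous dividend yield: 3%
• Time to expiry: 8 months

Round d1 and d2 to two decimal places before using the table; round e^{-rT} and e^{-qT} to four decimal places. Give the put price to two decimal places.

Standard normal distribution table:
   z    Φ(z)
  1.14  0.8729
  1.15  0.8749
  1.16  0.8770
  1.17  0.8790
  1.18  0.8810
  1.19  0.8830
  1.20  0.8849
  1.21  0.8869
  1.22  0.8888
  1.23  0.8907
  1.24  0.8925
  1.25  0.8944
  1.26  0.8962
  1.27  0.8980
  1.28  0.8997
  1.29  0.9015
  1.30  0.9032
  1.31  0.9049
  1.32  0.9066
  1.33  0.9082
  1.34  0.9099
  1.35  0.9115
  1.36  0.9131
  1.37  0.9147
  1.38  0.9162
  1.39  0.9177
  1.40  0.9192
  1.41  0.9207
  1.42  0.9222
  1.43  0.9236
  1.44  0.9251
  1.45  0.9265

σ√T = 0.3 × 0.8165 = 0.2449
ln(S/K) + (r − q + σ²/2)T = ln(80/110) + (0.026 − 0.03 + 0.3²/2)·0.6667 = -0.3185 + 0.0273 = -0.2911
d₁ = -0.2911 / 0.2449 = -1.1885 → -1.19
d₂ = d₁ − σ√T = -1.1885 − 0.2449 = -1.4334 → -1.43
exp(−qT) = exp(−0.03·0.6667) = 0.9802;  exp(−rT) = exp(−0.026·0.6667) = 0.9828
P = 110·0.9828·N(1.43) − 80·0.9802·N(1.19) = 110·0.9828·0.9236 − 80·0.9802·0.8830 = 99.8485 − 69.2413 = 30.6072

30.61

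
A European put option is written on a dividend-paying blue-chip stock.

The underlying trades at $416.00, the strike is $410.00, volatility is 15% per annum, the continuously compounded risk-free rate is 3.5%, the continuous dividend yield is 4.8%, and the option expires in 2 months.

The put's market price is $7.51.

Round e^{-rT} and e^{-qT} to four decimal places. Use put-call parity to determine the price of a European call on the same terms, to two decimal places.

e^(−qT) = e^(−0.048·0.1667) = 0.9920;  e^(−rT) = e^(−0.035·0.1667) = 0.9942
Put-call parity: C − P = S·e^(−qT) − K·e^(−rT) = 416·0.9920 − 410·0.9942 = 412.6720 − 407.6220 = 5.0500
C = P + (C − P) = 7.51 + (5.0500) = 12.5600

$12.56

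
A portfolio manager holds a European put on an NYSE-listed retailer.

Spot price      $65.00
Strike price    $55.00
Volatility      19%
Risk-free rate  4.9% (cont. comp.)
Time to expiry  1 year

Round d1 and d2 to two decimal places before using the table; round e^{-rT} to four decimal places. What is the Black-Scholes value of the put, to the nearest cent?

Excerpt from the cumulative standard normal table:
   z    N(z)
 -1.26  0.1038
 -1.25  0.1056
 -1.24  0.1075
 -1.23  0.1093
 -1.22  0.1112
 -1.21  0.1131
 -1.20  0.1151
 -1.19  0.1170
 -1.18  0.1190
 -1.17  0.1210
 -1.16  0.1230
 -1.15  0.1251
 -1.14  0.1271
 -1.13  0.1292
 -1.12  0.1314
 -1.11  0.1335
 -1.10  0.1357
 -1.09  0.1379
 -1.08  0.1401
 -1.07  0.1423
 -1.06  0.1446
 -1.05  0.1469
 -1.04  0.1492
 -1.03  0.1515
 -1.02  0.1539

$0.71

T = 1;  σ√T = 0.1900
ln(S/K) + (r + σ²/2)T = ln(65/55) + (0.049 + 0.19²/2)·1 = 0.1671 + 0.0670 = 0.2341
d₁ = 0.2341 / 0.1900 = 1.2321 ⇒ 1.23
d₂ = d₁ − σ√T = 1.2321 − 0.1900 = 1.0421 ⇒ 1.04
exp(−rT) = exp(−0.049·1) = 0.9522
P = 55·0.9522·N(-1.04) − 65·N(-1.23) = 55·0.9522·0.1492 − 65·0.1093 = 7.8138 − 7.1045 = 0.7093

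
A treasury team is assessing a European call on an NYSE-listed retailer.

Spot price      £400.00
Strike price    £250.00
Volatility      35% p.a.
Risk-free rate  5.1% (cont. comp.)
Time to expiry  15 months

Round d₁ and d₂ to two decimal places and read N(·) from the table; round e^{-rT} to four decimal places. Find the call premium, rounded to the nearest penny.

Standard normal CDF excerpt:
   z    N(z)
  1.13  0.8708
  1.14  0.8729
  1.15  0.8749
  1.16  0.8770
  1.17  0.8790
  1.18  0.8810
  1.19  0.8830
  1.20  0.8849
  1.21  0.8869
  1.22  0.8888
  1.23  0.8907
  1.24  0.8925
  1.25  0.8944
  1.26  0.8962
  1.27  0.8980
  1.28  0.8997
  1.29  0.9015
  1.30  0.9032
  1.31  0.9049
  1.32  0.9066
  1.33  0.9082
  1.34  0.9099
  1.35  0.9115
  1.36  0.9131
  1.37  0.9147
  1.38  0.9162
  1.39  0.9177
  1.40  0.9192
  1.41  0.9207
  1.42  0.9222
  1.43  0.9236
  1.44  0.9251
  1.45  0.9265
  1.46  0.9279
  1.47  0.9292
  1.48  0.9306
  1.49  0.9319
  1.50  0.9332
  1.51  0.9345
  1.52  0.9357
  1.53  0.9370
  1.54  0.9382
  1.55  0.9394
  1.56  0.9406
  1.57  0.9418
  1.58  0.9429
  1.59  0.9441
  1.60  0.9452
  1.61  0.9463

£170.07

σ√T = 0.35·√1.25 = 0.3913
d₁ = [ln(400/250) + (0.051 + 0.35²/2)·1.25] / 0.3913 = [0.4700 + 0.1403] / 0.3913 = 1.5597 ≈ 1.56
d₂ = d₁ − σ√T = 1.5597 − 0.3913 = 1.1684 ≈ 1.17
exp(−rT) = exp(−0.051·1.25) = 0.9382
C = 400·N(1.56) − 250·0.9382·N(1.17) = 400·0.9406 − 250·0.9382·0.8790 = 376.2400 − 206.1695 = 170.0705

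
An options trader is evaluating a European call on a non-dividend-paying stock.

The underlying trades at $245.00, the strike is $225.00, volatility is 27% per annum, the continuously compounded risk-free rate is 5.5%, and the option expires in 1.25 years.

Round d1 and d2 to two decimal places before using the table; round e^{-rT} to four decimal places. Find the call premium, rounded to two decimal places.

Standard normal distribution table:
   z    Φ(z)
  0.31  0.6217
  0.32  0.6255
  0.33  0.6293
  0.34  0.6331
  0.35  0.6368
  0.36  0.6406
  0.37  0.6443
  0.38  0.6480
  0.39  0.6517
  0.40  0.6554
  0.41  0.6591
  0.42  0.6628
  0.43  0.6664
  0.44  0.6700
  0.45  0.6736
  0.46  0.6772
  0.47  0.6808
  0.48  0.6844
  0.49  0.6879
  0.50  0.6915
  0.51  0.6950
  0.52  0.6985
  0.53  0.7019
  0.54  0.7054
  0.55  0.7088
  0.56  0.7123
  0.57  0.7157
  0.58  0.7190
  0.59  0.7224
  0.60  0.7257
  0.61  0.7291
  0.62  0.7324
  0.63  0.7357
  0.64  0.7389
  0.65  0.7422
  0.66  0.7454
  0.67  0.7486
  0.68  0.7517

$48.06

σ√T = 0.27·√1.25 = 0.3019
d₁ = [ln(245/225) + (0.055 + ½·0.27²)·1.25] / (σ√T) = (0.0852 + 0.1143) / 0.3019 = 0.6608 ⇒ 0.66
d₂ = 0.6608 − 0.3019 = 0.3589 ⇒ 0.36
exp(−rT) = exp(−0.055·1.25) = 0.9336
N(d₁) = N(0.66) = 0.7454;  N(d₂) = N(0.36) = 0.6406
C = 245·0.7454 − 225·0.9336·0.6406 = 182.6230 − 134.5644 = 48.0586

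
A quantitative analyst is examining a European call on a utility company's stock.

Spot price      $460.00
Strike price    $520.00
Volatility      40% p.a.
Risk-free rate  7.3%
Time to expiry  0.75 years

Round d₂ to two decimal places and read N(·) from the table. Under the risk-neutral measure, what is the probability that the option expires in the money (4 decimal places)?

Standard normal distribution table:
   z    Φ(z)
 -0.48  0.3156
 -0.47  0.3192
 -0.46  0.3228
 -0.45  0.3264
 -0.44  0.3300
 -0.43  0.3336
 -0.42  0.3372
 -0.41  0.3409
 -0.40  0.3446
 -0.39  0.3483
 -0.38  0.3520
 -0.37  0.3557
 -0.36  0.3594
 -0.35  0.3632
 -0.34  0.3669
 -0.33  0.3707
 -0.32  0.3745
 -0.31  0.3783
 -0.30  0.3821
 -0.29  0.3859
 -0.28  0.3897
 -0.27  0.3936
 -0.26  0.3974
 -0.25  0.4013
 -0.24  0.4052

0.3557

σ√T = 0.4·√0.75 = 0.3464
d₁ = [ln(460/520) + (0.073 + 0.4²/2)·0.75] / 0.3464 = [-0.1226 + 0.1148] / 0.3464 = -0.0227 ⇒ -0.02
d₂ = d₁ − σ√T = -0.0227 − 0.3464 = -0.3691 ⇒ -0.37
Risk-neutral Pr[S_T > K] = N(d₂) = N(-0.37) = 0.3557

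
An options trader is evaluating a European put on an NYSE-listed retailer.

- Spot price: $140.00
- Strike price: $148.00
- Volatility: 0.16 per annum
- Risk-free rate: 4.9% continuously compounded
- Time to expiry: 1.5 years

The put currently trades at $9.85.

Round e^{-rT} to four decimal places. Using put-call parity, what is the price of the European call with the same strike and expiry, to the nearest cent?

exp(−rT) = exp(−0.049·1.5) = 0.9291
Put-call parity: C − P = S − K·e^(−rT) = 140 − 148·0.9291 = 140 − 137.5068 = 2.4932
C = P + (C − P) = 9.85 + (2.4932) = 12.3432

$12.34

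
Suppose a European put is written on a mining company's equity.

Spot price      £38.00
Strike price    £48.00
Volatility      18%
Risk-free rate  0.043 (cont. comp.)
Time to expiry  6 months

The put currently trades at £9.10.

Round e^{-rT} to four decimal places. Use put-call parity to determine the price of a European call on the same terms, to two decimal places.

£0.12

e^(−rT) = e^(−0.043·0.5) = 0.9787
Put-call parity: C − P = S − K·e^(−rT) = 38 − 48·0.9787 = 38 − 46.9776 = -8.9776
C = P + (C − P) = 9.10 + (-8.9776) = 0.1224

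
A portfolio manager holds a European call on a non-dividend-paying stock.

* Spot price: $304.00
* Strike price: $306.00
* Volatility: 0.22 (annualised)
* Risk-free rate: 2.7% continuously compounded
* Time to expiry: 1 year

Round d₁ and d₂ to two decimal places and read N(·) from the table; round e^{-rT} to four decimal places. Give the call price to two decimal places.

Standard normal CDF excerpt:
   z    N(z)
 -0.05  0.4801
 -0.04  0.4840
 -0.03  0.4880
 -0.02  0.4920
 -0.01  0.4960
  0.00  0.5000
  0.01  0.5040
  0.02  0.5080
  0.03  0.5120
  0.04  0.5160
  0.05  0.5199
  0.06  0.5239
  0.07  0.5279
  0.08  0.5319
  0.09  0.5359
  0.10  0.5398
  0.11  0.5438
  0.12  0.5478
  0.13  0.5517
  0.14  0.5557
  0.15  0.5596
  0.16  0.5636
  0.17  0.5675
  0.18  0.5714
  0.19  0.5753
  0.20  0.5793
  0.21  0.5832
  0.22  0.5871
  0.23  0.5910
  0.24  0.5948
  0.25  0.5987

$29.56

σ√T = 0.22·√1 = 0.2200
d₁ = [ln(304/306) + (0.027 + 0.22²/2)·1] / 0.2200 = [-0.0066 + 0.0512] / 0.2200 = 0.2029 ⇒ 0.20
d₂ = d₁ − σ√T = 0.2029 − 0.2200 = -0.0171 ⇒ -0.02
e^(−rT) = e^(−0.027·1) = 0.9734
N(d₁) = N(0.20) = 0.5793;  N(d₂) = N(-0.02) = 0.4920
C = 304·0.5793 − 306·0.9734·0.4920 = 176.1072 − 146.5473 = 29.5599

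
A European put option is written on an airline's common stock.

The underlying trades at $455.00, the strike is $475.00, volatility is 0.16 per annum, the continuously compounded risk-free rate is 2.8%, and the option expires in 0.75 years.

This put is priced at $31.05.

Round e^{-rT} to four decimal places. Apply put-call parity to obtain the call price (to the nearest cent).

$20.93

e^(−rT) = e^(−0.028·0.75) = 0.9792
Put-call parity: C − P = S − K·e^(−rT) = 455 − 475·0.9792 = 455 − 465.1200 = -10.1200
C = P + (C − P) = 31.05 + (-10.1200) = 20.9300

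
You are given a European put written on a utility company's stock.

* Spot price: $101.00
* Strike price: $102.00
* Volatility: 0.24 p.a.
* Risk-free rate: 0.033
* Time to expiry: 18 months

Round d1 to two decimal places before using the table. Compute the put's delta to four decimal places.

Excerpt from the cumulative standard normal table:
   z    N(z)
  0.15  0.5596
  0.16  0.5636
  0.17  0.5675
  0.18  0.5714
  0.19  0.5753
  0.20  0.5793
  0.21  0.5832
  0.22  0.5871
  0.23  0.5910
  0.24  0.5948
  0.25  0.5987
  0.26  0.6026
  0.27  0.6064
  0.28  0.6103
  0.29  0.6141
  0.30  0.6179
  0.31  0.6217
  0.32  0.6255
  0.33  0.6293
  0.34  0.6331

T = 1.5;  σ√T = 0.2939
d₁ = [ln(101/102) + (0.033 + ½·0.24²)·1.5] / (σ√T) = (-0.0099 + 0.0927) / 0.2939 = 0.2819 which rounds to 0.28
N(d₁) = N(0.28) = 0.6103
Δ_put = N(d₁) − 1 = 0.6103 − 1 = -0.3897

-0.3897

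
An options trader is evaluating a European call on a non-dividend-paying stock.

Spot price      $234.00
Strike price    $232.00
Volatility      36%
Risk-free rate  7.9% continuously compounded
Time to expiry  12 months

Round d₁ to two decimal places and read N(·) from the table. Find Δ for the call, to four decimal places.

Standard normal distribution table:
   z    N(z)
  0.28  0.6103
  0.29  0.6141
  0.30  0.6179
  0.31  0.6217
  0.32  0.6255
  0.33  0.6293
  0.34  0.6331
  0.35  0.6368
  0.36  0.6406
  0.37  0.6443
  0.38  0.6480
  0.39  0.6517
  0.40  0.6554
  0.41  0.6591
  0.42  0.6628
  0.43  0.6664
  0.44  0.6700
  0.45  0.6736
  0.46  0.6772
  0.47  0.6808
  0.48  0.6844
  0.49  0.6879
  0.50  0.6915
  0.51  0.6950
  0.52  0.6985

σ√T = 0.36 × 1.0000 = 0.3600
ln(S/K) + (r + σ²/2)T = ln(234/232) + (0.079 + 0.36²/2)·1 = 0.0086 + 0.1438 = 0.1524
d₁ = 0.1524 / 0.3600 = 0.4233 ≈ 0.42
N(d₁) = N(0.42) = 0.6628
Δ_call = N(d₁) = 0.6628

0.6628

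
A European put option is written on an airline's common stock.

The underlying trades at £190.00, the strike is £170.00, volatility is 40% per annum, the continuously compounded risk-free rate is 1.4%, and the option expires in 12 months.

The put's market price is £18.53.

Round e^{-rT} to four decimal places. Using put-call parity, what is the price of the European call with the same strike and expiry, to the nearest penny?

£40.89

e^(−rT) = e^(−0.014·1) = 0.9861
Put-call parity: C − P = S − K·e^(−rT) = 190 − 170·0.9861 = 190 − 167.6370 = 22.3630
C = P + (C − P) = 18.53 + (22.3630) = 40.8930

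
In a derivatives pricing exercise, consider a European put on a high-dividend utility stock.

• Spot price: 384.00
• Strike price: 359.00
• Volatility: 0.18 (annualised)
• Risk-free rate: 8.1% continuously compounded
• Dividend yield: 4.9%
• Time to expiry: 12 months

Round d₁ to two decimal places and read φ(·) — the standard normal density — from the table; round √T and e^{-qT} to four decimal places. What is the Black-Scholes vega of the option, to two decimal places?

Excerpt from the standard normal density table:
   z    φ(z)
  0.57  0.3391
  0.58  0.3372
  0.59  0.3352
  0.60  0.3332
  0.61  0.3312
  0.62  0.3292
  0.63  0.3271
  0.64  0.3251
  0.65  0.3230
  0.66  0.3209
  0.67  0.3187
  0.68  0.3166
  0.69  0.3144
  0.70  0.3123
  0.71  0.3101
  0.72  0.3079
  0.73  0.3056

T = 1;  σ√T = 0.1800
d₁ = [ln(384/359) + (0.081 − 0.049 + ½·0.18²)·1] / (σ√T) = (0.0673 + 0.0482) / 0.1800 = 0.6418 ⇒ 0.64
√T = √1 = 1.0000
φ(d₁) = φ(0.64) = 0.3251
e^(−qT) = e^(−0.049·1) = 0.9522
vega = S·e^(−qT)·φ(d₁)·√T = 384·0.9522·0.3251·1.0000 = 118.8711

118.87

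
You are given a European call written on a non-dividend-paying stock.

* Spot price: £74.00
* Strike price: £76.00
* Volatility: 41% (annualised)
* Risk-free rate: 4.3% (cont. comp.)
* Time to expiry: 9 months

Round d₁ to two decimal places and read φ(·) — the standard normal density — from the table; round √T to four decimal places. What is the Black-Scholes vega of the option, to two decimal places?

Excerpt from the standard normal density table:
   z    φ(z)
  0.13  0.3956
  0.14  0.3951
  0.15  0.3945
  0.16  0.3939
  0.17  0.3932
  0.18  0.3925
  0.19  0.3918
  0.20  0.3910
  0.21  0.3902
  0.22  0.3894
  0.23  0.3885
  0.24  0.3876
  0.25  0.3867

25.11

σ√T = 0.41 × 0.8660 = 0.3551
ln(S/K) + (r + σ²/2)T = ln(74/76) + (0.043 + 0.41²/2)·0.75 = -0.0267 + 0.0953 = 0.0686
d₁ = 0.0686 / 0.3551 = 0.1933 → 0.19
√T = √0.75 = 0.8660
φ(d₁) = φ(0.19) = 0.3918
vega = S·φ(d₁)·√T = 74·0.3918·0.8660 = 25.1081
(Vega is the same for a European call and put with the same parameters.)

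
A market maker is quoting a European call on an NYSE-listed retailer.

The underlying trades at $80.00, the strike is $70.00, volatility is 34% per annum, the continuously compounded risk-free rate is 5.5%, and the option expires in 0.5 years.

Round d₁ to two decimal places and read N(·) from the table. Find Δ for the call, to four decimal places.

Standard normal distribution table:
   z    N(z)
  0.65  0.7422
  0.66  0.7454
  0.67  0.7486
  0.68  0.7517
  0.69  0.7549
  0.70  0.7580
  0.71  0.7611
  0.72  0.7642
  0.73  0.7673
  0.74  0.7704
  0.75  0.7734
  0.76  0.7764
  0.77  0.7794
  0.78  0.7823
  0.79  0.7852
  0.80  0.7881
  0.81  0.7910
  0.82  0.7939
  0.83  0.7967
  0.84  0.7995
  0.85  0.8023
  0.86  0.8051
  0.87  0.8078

σ√T = 0.34·√0.5 = 0.2404
d₁ = [ln(80/70) + (0.055 + 0.34²/2)·0.5] / 0.2404 = [0.1335 + 0.0564] / 0.2404 = 0.7900 which rounds to 0.79
N(d₁) = N(0.79) = 0.7852
Δ_call = N(d₁) = 0.7852

0.7852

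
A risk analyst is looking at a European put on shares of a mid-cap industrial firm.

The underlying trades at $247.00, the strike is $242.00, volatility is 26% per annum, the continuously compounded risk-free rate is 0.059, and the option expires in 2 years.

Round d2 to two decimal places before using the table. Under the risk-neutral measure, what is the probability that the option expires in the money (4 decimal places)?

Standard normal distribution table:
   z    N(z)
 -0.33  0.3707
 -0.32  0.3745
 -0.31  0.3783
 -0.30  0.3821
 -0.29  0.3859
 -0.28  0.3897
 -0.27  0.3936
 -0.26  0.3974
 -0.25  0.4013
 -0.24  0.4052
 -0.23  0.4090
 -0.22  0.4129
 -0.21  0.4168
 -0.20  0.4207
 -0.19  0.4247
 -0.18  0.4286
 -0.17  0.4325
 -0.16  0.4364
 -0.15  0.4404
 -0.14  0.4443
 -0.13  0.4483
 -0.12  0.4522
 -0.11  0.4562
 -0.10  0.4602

0.4247

σ√T = 0.26 × 1.4142 = 0.3677
ln(S/K) + (r + σ²/2)T = ln(247/242) + (0.059 + 0.26²/2)·2 = 0.0205 + 0.1856 = 0.2061
d₁ = 0.2061 / 0.3677 = 0.5604 ≈ 0.56
d₂ = d₁ − σ√T = 0.5604 − 0.3677 = 0.1927 ≈ 0.19
Pr(exercise) under Q = N(−d₂) = N(-0.19) = 0.4247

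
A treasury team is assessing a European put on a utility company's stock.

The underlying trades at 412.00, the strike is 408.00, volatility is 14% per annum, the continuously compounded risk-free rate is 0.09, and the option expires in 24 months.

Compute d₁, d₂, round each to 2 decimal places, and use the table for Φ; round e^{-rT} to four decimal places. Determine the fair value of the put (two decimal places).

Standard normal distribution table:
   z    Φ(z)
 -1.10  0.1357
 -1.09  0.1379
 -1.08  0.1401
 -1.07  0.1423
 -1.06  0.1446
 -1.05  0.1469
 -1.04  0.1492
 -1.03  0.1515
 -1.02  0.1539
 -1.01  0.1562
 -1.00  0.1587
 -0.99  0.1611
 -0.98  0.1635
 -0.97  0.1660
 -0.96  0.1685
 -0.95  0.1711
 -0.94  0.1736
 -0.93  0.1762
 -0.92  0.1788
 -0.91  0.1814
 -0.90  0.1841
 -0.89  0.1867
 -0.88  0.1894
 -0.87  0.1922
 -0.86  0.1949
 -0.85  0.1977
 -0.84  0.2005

6.85

σ√T = 0.14·√2 = 0.1980
d₁ = [ln(412/408) + (0.09 + 0.14²/2)·2] / 0.1980 = [0.0098 + 0.1996] / 0.1980 = 1.0574 ≈ 1.06
d₂ = d₁ − σ√T = 1.0574 − 0.1980 = 0.8594 ≈ 0.86
e^(−rT) = e^(−0.09·2) = 0.8353
P = 408·0.8353·N(-0.86) − 412·N(-1.06) = 408·0.8353·0.1949 − 412·0.1446 = 66.4224 − 59.5752 = 6.8472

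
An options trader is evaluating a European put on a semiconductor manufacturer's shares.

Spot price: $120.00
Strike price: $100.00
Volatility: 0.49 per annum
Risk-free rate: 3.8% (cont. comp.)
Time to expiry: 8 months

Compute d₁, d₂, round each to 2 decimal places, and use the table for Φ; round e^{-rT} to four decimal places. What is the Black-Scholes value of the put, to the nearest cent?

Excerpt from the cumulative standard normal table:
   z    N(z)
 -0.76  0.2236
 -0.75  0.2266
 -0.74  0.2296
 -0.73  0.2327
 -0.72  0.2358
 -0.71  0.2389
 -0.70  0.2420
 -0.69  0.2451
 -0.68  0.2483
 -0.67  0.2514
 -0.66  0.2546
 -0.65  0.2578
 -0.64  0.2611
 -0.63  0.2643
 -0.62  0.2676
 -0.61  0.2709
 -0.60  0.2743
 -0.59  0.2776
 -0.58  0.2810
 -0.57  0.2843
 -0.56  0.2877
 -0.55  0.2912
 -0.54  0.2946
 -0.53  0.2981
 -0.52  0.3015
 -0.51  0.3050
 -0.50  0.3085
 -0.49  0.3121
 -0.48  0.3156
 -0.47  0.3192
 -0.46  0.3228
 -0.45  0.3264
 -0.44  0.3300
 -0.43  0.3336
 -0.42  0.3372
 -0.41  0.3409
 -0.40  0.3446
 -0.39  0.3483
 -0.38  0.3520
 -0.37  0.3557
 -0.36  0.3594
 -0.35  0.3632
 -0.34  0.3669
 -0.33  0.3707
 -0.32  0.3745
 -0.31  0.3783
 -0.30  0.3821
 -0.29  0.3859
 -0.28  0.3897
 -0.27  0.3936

σ√T = 0.49 × 0.8165 = 0.4001
d₁ = [ln(120/100) + (0.038 + 0.49²/2)·0.6667] / 0.4001 = [0.1823 + 0.1054] / 0.4001 = 0.7191 ≈ 0.72
d₂ = d₁ − σ√T = 0.7191 − 0.4001 = 0.3190 ≈ 0.32
e^(−rT) = e^(−0.038·0.6667) = 0.9750
N(−d₂) = N(-0.32) = 0.3745;  N(−d₁) = N(-0.72) = 0.2358
P = 100·0.9750·0.3745 − 120·0.2358 = 36.5138 − 28.2960 = 8.2178

$8.22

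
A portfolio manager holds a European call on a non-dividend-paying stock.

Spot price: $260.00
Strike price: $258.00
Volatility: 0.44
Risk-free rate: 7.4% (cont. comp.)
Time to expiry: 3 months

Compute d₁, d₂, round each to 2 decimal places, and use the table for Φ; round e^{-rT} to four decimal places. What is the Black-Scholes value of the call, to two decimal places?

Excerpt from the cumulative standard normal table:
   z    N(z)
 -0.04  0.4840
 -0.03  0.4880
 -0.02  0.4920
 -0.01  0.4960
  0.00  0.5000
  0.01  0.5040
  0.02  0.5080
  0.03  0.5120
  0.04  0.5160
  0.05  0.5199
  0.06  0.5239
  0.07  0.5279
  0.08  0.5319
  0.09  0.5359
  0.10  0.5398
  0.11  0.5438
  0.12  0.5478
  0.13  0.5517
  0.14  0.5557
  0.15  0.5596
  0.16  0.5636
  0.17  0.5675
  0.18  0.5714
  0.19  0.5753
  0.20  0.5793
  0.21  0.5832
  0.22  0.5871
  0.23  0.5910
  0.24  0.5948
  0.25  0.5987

σ√T = 0.44 × 0.5000 = 0.2200
d₁ = [ln(260/258) + (0.074 + ½·0.44²)·0.25] / (σ√T) = (0.0077 + 0.0427) / 0.2200 = 0.2292 → 0.23
d₂ = 0.2292 − 0.2200 = 0.0092 → 0.01
exp(−rT) = exp(−0.074·0.25) = 0.9817
N(d₁) = N(0.23) = 0.5910;  N(d₂) = N(0.01) = 0.5040
C = 260·0.5910 − 258·0.9817·0.5040 = 153.6600 − 127.6524 = 26.0076

$26.01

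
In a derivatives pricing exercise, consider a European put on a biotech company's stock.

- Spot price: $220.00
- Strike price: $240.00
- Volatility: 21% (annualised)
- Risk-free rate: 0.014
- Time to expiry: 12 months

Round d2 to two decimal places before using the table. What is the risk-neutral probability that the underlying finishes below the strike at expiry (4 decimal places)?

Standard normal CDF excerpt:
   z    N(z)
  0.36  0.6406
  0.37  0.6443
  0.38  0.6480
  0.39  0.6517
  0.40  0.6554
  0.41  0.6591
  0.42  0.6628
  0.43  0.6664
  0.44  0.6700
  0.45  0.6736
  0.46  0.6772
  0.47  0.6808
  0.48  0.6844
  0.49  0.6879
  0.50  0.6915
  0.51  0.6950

0.6736

σ√T = 0.21 × 1.0000 = 0.2100
d₁ = [ln(220/240) + (0.014 + 0.21²/2)·1] / 0.2100 = [-0.0870 + 0.0360] / 0.2100 = -0.2427 → -0.24
d₂ = d₁ − σ√T = -0.2427 − 0.2100 = -0.4527 → -0.45
Pr(exercise) under Q = N(−d₂) = N(0.45) = 0.6736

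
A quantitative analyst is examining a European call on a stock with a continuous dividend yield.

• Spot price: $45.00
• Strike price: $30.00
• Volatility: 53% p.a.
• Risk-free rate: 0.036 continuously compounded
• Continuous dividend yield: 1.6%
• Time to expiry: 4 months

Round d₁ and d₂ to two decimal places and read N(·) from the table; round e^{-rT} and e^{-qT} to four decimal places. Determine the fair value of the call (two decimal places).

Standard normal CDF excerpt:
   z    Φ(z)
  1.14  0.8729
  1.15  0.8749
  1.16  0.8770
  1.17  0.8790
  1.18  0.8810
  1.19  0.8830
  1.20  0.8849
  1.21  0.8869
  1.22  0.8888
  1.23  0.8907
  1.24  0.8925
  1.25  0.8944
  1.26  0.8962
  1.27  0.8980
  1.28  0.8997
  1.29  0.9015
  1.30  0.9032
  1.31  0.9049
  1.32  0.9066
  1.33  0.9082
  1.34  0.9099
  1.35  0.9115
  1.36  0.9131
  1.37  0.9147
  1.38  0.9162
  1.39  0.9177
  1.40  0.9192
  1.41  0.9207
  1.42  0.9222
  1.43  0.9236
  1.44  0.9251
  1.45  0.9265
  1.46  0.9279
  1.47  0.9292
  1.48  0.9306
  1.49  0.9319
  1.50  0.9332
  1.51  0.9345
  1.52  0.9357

σ√T = 0.53·√0.3333 = 0.3060
d₁ = [ln(45/30) + (0.036 − 0.016 + 0.53²/2)·0.3333] / 0.3060 = [0.4055 + 0.0535] / 0.3060 = 1.4999 ≈ 1.50
d₂ = d₁ − σ√T = 1.4999 − 0.3060 = 1.1939 ≈ 1.19
e^(−qT) = e^(−0.016·0.3333) = 0.9947;  e^(−rT) = e^(−0.036·0.3333) = 0.9881
C = 45·0.9947·N(1.50) − 30·0.9881·N(1.19) = 45·0.9947·0.9332 − 30·0.9881·0.8830 = 41.7714 − 26.1748 = 15.5967

$15.60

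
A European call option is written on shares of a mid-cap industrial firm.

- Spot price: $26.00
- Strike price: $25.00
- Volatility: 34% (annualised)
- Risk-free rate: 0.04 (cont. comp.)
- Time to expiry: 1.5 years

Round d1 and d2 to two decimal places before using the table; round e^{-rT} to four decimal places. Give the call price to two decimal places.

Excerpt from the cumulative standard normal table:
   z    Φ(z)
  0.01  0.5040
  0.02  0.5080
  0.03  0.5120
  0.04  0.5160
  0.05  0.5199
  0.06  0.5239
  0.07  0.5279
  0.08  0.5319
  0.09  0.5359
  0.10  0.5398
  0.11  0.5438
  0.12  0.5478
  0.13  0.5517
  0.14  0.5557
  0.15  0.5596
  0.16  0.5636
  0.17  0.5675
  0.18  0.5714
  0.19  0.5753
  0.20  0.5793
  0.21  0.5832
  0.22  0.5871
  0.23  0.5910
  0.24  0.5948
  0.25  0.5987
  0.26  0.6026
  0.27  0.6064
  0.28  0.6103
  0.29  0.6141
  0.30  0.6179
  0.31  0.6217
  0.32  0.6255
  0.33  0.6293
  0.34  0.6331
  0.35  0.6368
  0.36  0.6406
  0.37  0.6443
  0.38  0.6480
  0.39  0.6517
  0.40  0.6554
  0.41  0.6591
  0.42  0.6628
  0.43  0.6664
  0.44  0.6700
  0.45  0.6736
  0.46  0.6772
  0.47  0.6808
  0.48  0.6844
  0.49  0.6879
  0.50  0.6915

$5.46

σ√T = 0.34 × 1.2247 = 0.4164
ln(S/K) + (r + σ²/2)T = ln(26/25) + (0.04 + 0.34²/2)·1.5 = 0.0392 + 0.1467 = 0.1859
d₁ = 0.1859 / 0.4164 = 0.4465 ⇒ 0.45
d₂ = d₁ − σ√T = 0.4465 − 0.4164 = 0.0301 ⇒ 0.03
exp(−rT) = exp(−0.04·1.5) = 0.9418
N(d₁) = N(0.45) = 0.6736;  N(d₂) = N(0.03) = 0.5120
C = 26·0.6736 − 25·0.9418·0.5120 = 17.5136 − 12.0550 = 5.4586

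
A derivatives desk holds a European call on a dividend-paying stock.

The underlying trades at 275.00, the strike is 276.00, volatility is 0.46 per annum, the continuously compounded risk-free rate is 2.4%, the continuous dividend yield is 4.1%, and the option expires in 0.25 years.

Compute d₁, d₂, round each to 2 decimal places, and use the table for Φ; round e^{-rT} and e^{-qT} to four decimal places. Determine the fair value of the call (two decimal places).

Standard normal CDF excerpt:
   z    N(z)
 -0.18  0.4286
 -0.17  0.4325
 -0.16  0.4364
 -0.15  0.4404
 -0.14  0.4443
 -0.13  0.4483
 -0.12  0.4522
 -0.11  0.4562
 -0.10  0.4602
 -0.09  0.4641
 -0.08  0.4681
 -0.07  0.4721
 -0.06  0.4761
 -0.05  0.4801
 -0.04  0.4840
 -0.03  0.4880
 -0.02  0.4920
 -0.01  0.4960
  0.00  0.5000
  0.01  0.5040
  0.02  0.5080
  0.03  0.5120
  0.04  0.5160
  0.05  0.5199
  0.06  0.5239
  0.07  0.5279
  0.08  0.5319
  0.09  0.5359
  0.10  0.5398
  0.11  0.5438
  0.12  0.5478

T = 0.25;  σ√T = 0.2300
d₁ = [ln(275/276) + (0.024 − 0.041 + 0.46²/2)·0.25] / 0.2300 = [-0.0036 + 0.0222] / 0.2300 = 0.0807 which rounds to 0.08
d₂ = d₁ − σ√T = 0.0807 − 0.2300 = -0.1493 which rounds to -0.15
e^(−qT) = e^(−0.041·0.25) = 0.9898;  e^(−rT) = e^(−0.024·0.25) = 0.9940
C = 275·0.9898·N(0.08) − 276·0.9940·N(-0.15) = 275·0.9898·0.5319 − 276·0.9940·0.4404 = 144.7805 − 120.8211 = 23.9594

23.96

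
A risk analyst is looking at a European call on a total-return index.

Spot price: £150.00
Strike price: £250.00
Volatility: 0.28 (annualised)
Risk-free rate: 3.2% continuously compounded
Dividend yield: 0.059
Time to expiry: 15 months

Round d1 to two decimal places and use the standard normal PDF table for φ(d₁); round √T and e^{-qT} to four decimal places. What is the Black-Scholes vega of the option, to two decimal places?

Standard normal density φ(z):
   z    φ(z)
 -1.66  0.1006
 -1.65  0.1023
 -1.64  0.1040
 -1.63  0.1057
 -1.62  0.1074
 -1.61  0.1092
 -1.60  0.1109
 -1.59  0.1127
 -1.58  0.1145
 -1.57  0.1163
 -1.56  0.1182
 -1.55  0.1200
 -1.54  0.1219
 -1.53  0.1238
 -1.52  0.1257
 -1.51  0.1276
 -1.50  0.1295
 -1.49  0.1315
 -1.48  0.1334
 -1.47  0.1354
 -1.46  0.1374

σ√T = 0.28 × 1.1180 = 0.3130
d₁ = [ln(150/250) + (0.032 − 0.059 + 0.28²/2)·1.25] / 0.3130 = [-0.5108 + 0.0153] / 0.3130 = -1.5831 → -1.58
√T = √1.25 = 1.1180
φ(d₁) = φ(-1.58) = 0.1145
e^(−qT) = e^(−0.059·1.25) = 0.9289
vega = S·e^(−qT)·φ(d₁)·√T = 150·0.9289·0.1145·1.1180 = 17.8364

17.84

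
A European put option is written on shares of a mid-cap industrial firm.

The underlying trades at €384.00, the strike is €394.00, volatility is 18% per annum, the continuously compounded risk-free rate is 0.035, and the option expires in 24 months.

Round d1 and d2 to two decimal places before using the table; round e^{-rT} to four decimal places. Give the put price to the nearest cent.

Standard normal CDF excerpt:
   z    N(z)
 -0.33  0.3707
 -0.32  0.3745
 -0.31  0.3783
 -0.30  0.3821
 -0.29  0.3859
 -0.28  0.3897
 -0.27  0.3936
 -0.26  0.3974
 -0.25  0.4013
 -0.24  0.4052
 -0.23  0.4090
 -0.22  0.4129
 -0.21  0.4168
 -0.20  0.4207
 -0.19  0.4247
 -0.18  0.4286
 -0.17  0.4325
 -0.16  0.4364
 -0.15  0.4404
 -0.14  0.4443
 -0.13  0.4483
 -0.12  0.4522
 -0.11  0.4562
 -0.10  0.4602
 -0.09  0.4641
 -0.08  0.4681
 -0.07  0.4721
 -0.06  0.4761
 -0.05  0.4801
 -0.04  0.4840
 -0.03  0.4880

€29.65

σ√T = 0.18·√2 = 0.2546
d₁ = [ln(384/394) + (0.035 + ½·0.18²)·2] / (σ√T) = (-0.0257 + 0.1024) / 0.2546 = 0.3013 which rounds to 0.30
d₂ = 0.3013 − 0.2546 = 0.0467 which rounds to 0.05
exp(−rT) = exp(−0.035·2) = 0.9324
N(−d₂) = N(-0.05) = 0.4801;  N(−d₁) = N(-0.30) = 0.3821
P = 394·0.9324·0.4801 − 384·0.3821 = 176.3722 − 146.7264 = 29.6458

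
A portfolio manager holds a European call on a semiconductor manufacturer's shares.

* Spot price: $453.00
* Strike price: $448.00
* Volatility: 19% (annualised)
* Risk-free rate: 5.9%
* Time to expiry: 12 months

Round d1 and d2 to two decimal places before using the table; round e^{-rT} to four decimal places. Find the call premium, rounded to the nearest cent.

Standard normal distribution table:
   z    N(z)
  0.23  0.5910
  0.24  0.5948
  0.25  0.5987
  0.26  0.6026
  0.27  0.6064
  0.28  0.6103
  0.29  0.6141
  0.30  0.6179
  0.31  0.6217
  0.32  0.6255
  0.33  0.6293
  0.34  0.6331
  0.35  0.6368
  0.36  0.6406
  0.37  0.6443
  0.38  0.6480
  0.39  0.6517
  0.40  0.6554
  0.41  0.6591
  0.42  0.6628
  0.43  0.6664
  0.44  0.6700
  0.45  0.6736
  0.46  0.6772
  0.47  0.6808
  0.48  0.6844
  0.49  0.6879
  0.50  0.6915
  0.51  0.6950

σ√T = 0.19 × 1.0000 = 0.1900
d₁ = [ln(453/448) + (0.059 + 0.19²/2)·1] / 0.1900 = [0.0111 + 0.0770] / 0.1900 = 0.4639 ⇒ 0.46
d₂ = d₁ − σ√T = 0.4639 − 0.1900 = 0.2739 ⇒ 0.27
exp(−rT) = exp(−0.059·1) = 0.9427
C = 453·N(0.46) − 448·0.9427·N(0.27) = 453·0.6772 − 448·0.9427·0.6064 = 306.7716 − 256.1007 = 50.6709

$50.67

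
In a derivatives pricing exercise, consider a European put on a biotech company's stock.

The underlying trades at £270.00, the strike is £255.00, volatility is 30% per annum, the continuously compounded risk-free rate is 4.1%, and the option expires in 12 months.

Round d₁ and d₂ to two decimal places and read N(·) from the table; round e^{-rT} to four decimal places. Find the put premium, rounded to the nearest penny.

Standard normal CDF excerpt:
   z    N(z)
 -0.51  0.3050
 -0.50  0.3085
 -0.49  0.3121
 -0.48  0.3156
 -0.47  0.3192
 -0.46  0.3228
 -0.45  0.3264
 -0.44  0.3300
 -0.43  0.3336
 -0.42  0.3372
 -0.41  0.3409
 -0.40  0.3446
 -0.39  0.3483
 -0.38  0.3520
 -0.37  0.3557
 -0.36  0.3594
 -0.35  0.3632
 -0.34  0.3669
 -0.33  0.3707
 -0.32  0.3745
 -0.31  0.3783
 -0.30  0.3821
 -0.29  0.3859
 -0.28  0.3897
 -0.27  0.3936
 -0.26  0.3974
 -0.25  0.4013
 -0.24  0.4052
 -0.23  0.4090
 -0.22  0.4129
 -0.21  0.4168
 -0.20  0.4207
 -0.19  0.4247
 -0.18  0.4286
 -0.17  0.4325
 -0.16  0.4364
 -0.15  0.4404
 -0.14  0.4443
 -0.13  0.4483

σ√T = 0.3·√1 = 0.3000
d₁ = [ln(270/255) + (0.041 + 0.3²/2)·1] / 0.3000 = [0.0572 + 0.0860] / 0.3000 = 0.4772 → 0.48
d₂ = d₁ − σ√T = 0.4772 − 0.3000 = 0.1772 → 0.18
e^(−rT) = e^(−0.041·1) = 0.9598
N(−d₂) = N(-0.18) = 0.4286;  N(−d₁) = N(-0.48) = 0.3156
P = 255·0.9598·0.4286 − 270·0.3156 = 104.8994 − 85.2120 = 19.6874

£19.69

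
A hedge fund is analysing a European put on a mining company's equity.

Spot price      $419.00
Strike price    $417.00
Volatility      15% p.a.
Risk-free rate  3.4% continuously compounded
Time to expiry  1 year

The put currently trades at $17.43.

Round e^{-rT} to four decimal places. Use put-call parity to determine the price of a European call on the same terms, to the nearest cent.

e^(−rT) = e^(−0.034·1) = 0.9666
Put-call parity: C − P = S − K·e^(−rT) = 419 − 417·0.9666 = 419 − 403.0722 = 15.9278
C = P + (C − P) = 17.43 + (15.9278) = 33.3578

$33.36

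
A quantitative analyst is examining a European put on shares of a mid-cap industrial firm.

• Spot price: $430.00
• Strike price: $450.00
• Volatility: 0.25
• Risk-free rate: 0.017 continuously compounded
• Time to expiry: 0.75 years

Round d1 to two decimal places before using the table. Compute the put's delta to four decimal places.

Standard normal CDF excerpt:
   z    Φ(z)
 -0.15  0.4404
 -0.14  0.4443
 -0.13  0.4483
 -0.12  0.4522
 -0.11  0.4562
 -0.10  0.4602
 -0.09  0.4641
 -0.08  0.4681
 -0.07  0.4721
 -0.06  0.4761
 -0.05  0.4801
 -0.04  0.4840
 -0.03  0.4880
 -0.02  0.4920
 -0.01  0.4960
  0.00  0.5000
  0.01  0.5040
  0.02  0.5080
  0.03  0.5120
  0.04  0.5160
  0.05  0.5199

-0.5160

σ√T = 0.25 × 0.8660 = 0.2165
d₁ = [ln(430/450) + (0.017 + 0.25²/2)·0.75] / 0.2165 = [-0.0455 + 0.0362] / 0.2165 = -0.0428 ≈ -0.04
N(d₁) = N(-0.04) = 0.4840
Δ_put = N(d₁) − 1 = 0.4840 − 1 = -0.5160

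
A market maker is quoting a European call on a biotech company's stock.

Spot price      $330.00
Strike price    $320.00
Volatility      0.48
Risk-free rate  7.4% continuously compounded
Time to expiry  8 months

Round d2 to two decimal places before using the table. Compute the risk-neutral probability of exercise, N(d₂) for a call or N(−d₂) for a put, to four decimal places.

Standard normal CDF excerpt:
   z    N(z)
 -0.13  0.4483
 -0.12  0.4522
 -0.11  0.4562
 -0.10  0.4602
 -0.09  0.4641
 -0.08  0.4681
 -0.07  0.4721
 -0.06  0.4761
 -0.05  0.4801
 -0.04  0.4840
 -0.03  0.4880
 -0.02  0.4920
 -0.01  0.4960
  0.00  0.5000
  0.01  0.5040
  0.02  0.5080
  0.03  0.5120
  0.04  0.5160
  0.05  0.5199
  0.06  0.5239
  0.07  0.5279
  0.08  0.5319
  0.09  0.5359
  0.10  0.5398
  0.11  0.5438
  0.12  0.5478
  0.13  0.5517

0.5040

T = 0.6667;  σ√T = 0.3919
d₁ = [ln(330/320) + (0.074 + ½·0.48²)·0.6667] / (σ√T) = (0.0308 + 0.1261) / 0.3919 = 0.4004 which rounds to 0.40
d₂ = 0.4004 − 0.3919 = 0.0084 which rounds to 0.01
Pr(exercise) under Q = N(d₂) = 0.5040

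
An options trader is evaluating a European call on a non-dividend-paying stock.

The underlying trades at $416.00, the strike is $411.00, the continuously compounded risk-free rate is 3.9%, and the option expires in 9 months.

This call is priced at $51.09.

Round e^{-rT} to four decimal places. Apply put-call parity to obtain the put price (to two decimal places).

$34.25

exp(−rT) = exp(−0.039·0.75) = 0.9712
Put-call parity: C − P = S − K·e^(−rT) = 416 − 411·0.9712 = 416 − 399.1632 = 16.8368
P = C − (C − P) = 51.09 − (16.8368) = 34.2532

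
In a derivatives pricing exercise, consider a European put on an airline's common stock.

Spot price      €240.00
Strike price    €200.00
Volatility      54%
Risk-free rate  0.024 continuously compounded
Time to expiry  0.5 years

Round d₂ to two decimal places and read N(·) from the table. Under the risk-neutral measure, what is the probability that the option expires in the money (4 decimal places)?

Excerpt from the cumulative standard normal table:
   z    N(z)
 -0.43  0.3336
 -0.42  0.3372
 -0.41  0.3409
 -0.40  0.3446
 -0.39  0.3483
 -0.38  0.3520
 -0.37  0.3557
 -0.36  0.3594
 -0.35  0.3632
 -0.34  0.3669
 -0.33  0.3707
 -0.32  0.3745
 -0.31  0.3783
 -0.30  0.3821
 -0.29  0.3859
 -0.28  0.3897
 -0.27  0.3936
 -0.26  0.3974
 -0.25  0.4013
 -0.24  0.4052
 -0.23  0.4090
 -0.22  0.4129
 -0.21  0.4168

0.3745

σ√T = 0.54·√0.5 = 0.3818
d₁ = [ln(240/200) + (0.024 + 0.54²/2)·0.5] / 0.3818 = [0.1823 + 0.0849] / 0.3818 = 0.6998 ⇒ 0.70
d₂ = d₁ − σ√T = 0.6998 − 0.3818 = 0.3180 ⇒ 0.32
Pr(exercise) under Q = N(−d₂) = N(-0.32) = 0.3745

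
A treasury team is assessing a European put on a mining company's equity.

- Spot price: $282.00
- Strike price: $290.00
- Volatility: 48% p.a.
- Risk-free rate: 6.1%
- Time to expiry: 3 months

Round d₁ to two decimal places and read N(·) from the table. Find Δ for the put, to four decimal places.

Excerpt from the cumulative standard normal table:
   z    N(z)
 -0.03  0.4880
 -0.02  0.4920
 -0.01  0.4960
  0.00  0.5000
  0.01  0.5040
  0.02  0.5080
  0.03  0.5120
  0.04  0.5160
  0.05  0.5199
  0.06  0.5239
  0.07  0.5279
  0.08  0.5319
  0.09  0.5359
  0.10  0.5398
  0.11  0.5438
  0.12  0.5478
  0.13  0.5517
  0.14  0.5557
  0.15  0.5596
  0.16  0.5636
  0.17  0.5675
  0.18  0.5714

-0.4721

σ√T = 0.48 × 0.5000 = 0.2400
d₁ = [ln(282/290) + (0.061 + 0.48²/2)·0.25] / 0.2400 = [-0.0280 + 0.0440] / 0.2400 = 0.0670 → 0.07
N(d₁) = N(0.07) = 0.5279
Δ_put = N(d₁) − 1 = 0.5279 − 1 = -0.4721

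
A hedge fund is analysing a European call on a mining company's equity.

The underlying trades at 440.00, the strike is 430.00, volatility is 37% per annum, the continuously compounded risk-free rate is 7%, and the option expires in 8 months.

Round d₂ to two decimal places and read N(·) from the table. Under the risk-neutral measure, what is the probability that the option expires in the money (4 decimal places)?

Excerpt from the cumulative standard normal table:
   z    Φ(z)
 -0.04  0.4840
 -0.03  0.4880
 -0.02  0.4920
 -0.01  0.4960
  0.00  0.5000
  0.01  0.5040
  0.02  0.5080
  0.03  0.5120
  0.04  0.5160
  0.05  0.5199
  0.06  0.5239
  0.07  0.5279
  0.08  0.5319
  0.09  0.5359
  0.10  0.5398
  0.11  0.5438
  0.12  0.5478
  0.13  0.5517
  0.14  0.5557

0.5319

σ√T = 0.37·√0.6667 = 0.3021
d₁ = [ln(440/430) + (0.07 + 0.37²/2)·0.6667] / 0.3021 = [0.0230 + 0.0923] / 0.3021 = 0.3816 which rounds to 0.38
d₂ = d₁ − σ√T = 0.3816 − 0.3021 = 0.0795 which rounds to 0.08
Pr(exercise) under Q = N(d₂) = 0.5319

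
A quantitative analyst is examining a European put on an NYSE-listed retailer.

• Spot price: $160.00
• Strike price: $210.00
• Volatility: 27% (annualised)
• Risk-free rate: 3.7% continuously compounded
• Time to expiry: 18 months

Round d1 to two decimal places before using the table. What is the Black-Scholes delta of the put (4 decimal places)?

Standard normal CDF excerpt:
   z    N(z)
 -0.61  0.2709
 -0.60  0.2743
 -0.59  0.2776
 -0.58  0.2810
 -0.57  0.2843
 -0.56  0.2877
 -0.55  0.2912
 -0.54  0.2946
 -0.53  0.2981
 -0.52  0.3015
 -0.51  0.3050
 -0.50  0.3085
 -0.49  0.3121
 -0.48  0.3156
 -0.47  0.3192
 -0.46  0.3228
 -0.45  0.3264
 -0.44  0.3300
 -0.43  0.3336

-0.6879

T = 1.5;  σ√T = 0.3307
ln(S/K) + (r + σ²/2)T = ln(160/210) + (0.037 + 0.27²/2)·1.5 = -0.2719 + 0.1102 = -0.1618
d₁ = -0.1618 / 0.3307 = -0.4892 ⇒ -0.49
N(d₁) = N(-0.49) = 0.3121
Δ_put = N(d₁) − 1 = 0.3121 − 1 = -0.6879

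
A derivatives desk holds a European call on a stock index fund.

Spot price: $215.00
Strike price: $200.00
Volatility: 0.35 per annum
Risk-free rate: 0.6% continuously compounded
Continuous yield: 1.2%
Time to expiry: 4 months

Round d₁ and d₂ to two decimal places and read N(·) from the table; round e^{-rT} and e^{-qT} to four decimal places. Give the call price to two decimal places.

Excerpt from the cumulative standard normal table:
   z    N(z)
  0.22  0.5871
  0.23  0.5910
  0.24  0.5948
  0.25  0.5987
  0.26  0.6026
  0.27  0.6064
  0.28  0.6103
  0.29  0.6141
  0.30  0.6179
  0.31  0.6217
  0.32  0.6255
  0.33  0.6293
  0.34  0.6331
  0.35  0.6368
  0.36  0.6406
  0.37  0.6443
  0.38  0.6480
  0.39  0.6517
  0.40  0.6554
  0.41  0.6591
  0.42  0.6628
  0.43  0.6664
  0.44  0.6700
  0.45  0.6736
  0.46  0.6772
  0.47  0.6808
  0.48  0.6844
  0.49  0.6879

$24.74

σ√T = 0.35·√0.3333 = 0.2021
d₁ = [ln(215/200) + (0.006 − 0.012 + 0.35²/2)·0.3333] / 0.2021 = [0.0723 + 0.0184] / 0.2021 = 0.4490 ≈ 0.45
d₂ = d₁ − σ√T = 0.4490 − 0.2021 = 0.2470 ≈ 0.25
e^(−qT) = e^(−0.012·0.3333) = 0.9960;  e^(−rT) = e^(−0.006·0.3333) = 0.9980
N(d₁) = N(0.45) = 0.6736;  N(d₂) = N(0.25) = 0.5987
C = 215·0.9960·0.6736 − 200·0.9980·0.5987 = 144.2447 − 119.5005 = 24.7442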